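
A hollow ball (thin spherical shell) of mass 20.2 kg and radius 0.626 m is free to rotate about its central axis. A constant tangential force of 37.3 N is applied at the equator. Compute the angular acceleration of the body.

α ≈ 4.42 rad/s²

I = (2/3)MR² = (2/3)(20.2)(0.626)² = 5.277 kg·m².
τ = F R = (37.3)(0.626) = 23.35 N·m.
From τ = Iα: α = 23.35/5.277 = 4.425 rad/s².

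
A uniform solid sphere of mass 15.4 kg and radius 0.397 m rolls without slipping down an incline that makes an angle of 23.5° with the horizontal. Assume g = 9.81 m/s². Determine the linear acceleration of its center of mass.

Translation along the incline: Mg sinθ − f = Ma.
Rotation about the center: fR = Iα with I = (2/5)MR². No-slip gives a = αR, so f = (I/R²)a = (2/5)M a.
Substituting: Mg sinθ = (1 + 0.4000)Ma, so a = g sinθ/(1 + 0.4000) = (9.81) sin 23.5° / 1.400 = 2.794 m/s².

a ≈ 2.79 m/s²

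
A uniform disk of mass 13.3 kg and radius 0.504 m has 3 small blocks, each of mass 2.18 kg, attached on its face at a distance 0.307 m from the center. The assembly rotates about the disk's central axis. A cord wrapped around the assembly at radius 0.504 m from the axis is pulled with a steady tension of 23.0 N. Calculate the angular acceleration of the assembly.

I_disk = ½MR² = ½(13.3)(0.504)² = 1.689 kg·m².
I_blocks = 3·m·r² = 3(2.18)(0.307)² = 0.6164 kg·m².
Total I = 2.306 kg·m².
τ = F r = (23.0)(0.504) = 11.59 N·m.
α = τ/I = 11.59/2.306 = 5.028 rad/s².

α ≈ 5.03 rad/s²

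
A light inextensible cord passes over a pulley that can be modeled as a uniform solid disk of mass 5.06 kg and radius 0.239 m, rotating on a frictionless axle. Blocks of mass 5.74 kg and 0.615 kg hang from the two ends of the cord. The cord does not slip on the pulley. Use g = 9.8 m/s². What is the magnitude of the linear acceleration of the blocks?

a ≈ 5.65 m/s²

I = ½MR² = (1/2)(5.06)(0.239)² = 0.1445 kg·m².
Heavier block: m₁g − T₁ = m₁a. Lighter block: T₂ − m₂g = m₂a.
Pulley: (T₁ − T₂)R = Iα = I(a/R), so T₁ − T₂ = (I/R²)a = (1/2)M_p a = 2.530·a.
Adding the three: (m₁ − m₂)g = (m₁ + m₂ + 2.530)a, so a = (5.74 − 0.615)(9.8)/(5.74 + 0.615 + 2.530) = 5.653 m/s².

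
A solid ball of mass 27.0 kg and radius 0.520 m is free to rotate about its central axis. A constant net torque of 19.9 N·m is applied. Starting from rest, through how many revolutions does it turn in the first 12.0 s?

I = (2/5)MR² = (2/5)(27.0)(0.520)² = 2.920 kg·m².
α = τ/I = 19.9/2.920 = 6.814 rad/s².
θ = ½αt² = ½(6.814)(12.0)² = 490.6 rad.
Revolutions = θ/(2π) = 78.09.

≈ 78.1 revolutions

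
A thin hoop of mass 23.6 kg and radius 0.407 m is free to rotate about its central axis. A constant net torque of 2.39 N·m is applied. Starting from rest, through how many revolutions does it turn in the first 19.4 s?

≈ 18.3 revolutions

I = MR² = (23.6)(0.407)² = 3.909 kg·m².
α = τ/I = 2.39/3.909 = 0.6114 rad/s².
θ = ½αt² = ½(0.6114)(19.4)² = 115.0 rad.
Revolutions = θ/(2π) = 18.31.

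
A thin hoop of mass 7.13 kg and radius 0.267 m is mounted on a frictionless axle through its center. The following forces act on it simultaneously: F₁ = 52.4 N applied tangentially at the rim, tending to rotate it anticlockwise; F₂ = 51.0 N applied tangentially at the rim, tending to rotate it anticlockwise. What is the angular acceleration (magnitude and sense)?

I = MR² = (7.13)(0.267)² = 0.5083 kg·m².
Taking anticlockwise as positive: τ₁ = +(52.4)(0.267) = +13.99 N·m; τ₂ = +(51.0)(0.267) = +13.62 N·m.
Net torque τ = 27.61 N·m.
α = τ/I = 27.61/0.5083 = 54.31 rad/s².

α ≈ 54.3 rad/s², anticlockwise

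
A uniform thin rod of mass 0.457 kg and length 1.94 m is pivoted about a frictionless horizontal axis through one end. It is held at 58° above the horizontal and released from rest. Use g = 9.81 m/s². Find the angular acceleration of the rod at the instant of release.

α ≈ 4.02 rad/s²

About the pivot, I = (1/3)ML² = (1/3)(0.457)(1.94)² = 0.5733 kg·m².
The weight acts at the center, a distance L/2 = 0.9700 m from the pivot; τ = Mg(L/2) cos 58° = 2.304 N·m.
α = τ/I = 2.304/0.5733 = 4.019 rad/s².
(Equivalently α = (3g/(2L)) cos 58° = 4.019 rad/s².)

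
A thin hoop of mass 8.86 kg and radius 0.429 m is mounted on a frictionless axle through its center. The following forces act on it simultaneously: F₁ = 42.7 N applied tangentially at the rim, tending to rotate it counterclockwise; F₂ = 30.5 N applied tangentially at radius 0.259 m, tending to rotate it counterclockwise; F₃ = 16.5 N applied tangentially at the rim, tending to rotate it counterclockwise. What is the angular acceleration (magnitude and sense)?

I = MR² = (8.86)(0.429)² = 1.631 kg·m².
Taking counterclockwise as positive: τ₁ = +(42.7)(0.429) = +18.32 N·m; τ₂ = +(30.5)(0.259) = +7.900 N·m; τ₃ = +(16.5)(0.429) = +7.079 N·m.
Net torque τ = 33.30 N·m.
α = τ/I = 33.30/1.631 = 20.42 rad/s².

α ≈ 20.4 rad/s², counterclockwise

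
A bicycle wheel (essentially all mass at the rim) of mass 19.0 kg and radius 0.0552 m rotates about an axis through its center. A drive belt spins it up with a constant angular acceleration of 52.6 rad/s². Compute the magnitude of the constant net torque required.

τ ≈ 3.05 N·m

I = MR² = (19.0)(0.0552)² = 0.05789 kg·m².
τ = Iα = (0.05789)(52.60) = 3.045 N·m.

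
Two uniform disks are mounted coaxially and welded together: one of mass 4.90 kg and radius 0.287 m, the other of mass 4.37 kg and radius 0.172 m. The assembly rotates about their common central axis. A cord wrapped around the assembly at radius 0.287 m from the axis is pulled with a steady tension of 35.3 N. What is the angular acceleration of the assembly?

I = ½M₁R₁² + ½M₂R₂² = ½(4.90)(0.287)² + ½(4.37)(0.172)² = 0.2664 kg·m².
τ = F r = (35.3)(0.287) = 10.13 N·m.
α = τ/I = 10.13/0.2664 = 38.02 rad/s².

α ≈ 38.0 rad/s²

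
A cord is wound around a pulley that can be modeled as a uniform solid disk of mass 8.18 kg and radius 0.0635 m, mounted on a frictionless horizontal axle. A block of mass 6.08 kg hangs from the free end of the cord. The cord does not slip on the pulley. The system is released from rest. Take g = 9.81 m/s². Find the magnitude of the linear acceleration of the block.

I = ½MR² = (1/2)(8.18)(0.0635)² = 0.01649 kg·m².
Block: mg − T = ma. Pulley: TR = Iα. No-slip: a = αR, so T = (I/R²)a = 4.090·a.
Then mg = (m + 4.090)a, so a = (6.08)(9.81)/(6.08 + 4.090) = 5.865 m/s².

a ≈ 5.86 m/s²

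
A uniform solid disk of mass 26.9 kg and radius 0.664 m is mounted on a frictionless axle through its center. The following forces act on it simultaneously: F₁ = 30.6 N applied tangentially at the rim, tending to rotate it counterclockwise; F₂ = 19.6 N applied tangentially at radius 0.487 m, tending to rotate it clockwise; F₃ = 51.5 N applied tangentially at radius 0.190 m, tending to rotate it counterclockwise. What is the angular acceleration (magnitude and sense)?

I = ½MR² = (1/2)(26.9)(0.664)² = 5.930 kg·m².
Taking counterclockwise as positive: τ₁ = +(30.6)(0.664) = +20.32 N·m; τ₂ = −(19.6)(0.487) = −9.545 N·m; τ₃ = +(51.5)(0.190) = +9.785 N·m.
Net torque τ = 20.56 N·m.
α = τ/I = 20.56/5.930 = 3.467 rad/s².

α ≈ 3.47 rad/s², counterclockwise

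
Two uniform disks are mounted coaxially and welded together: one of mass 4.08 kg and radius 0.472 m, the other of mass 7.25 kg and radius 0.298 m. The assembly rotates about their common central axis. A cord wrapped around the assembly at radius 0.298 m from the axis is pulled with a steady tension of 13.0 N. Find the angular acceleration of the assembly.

α ≈ 4.99 rad/s²

I = ½M₁R₁² + ½M₂R₂² = ½(4.08)(0.472)² + ½(7.25)(0.298)² = 0.7764 kg·m².
τ = F r = (13.0)(0.298) = 3.874 N·m.
α = τ/I = 3.874/0.7764 = 4.990 rad/s².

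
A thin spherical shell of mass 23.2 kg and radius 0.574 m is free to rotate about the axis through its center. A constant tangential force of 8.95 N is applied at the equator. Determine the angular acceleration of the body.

I = (2/3)MR² = (2/3)(23.2)(0.574)² = 5.096 kg·m².
τ = F R = (8.95)(0.574) = 5.137 N·m.
From τ = Iα: α = 5.137/5.096 = 1.008 rad/s².

α ≈ 1.01 rad/s²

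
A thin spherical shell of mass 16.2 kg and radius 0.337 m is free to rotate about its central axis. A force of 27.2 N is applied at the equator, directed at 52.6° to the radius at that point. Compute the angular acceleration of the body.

I = (2/3)MR² = (2/3)(16.2)(0.337)² = 1.227 kg·m².
Only the tangential component produces torque: τ = F R sinθ = (27.2)(0.337) sin 52.6° = 7.282 N·m.
Newton's second law for rotation, τ = Iα, gives α = τ/I = 7.282/1.227 = 5.937 rad/s².

α ≈ 5.94 rad/s²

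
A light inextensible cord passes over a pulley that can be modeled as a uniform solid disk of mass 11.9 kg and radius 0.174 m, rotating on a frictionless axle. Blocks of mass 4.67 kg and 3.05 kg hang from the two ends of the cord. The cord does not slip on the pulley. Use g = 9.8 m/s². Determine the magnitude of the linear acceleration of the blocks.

I = ½MR² = (1/2)(11.9)(0.174)² = 0.1801 kg·m².
Heavier block: m₁g − T₁ = m₁a. Lighter block: T₂ − m₂g = m₂a.
Pulley: (T₁ − T₂)R = Iα = I(a/R), so T₁ − T₂ = (I/R²)a = (1/2)M_p a = 5.950·a.
Adding the three: (m₁ − m₂)g = (m₁ + m₂ + 5.950)a, so a = (4.67 − 3.05)(9.8)/(4.67 + 3.05 + 5.950) = 1.161 m/s².

a ≈ 1.16 m/s²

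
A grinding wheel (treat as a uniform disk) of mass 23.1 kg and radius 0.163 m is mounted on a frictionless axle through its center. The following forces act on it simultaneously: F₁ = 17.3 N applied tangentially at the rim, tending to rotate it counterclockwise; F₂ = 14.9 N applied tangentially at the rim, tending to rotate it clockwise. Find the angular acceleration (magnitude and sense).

I = ½MR² = (1/2)(23.1)(0.163)² = 0.3069 kg·m².
Taking counterclockwise as positive: τ₁ = +(17.3)(0.163) = +2.820 N·m; τ₂ = −(14.9)(0.163) = −2.429 N·m.
Net torque τ = 0.3912 N·m.
α = τ/I = 0.3912/0.3069 = 1.275 rad/s².

α ≈ 1.27 rad/s², counterclockwise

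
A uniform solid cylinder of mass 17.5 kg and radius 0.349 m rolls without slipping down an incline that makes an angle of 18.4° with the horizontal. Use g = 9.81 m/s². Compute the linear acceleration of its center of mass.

Translation along the incline: Mg sinθ − f = Ma.
Rotation about the center: fR = Iα with I = ½MR². No-slip gives a = αR, so f = (I/R²)a = (1/2)M a.
Substituting: Mg sinθ = (1 + 0.5000)Ma, so a = g sinθ/(1 + 0.5000) = (9.81) sin 18.4° / 1.500 = 2.064 m/s².

a ≈ 2.06 m/s²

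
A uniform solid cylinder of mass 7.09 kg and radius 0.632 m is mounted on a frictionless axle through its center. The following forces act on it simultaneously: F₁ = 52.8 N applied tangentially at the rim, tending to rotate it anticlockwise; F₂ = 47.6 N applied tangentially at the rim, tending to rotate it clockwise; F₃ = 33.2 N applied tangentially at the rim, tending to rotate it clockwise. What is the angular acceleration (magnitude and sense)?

I = ½MR² = (1/2)(7.09)(0.632)² = 1.416 kg·m².
Taking anticlockwise as positive: τ₁ = +(52.8)(0.632) = +33.37 N·m; τ₂ = −(47.6)(0.632) = −30.08 N·m; τ₃ = −(33.2)(0.632) = −20.98 N·m.
Net torque τ = -17.70 N·m.
α = τ/I = -17.70/1.416 = -12.50 rad/s².

α ≈ 12.5 rad/s², clockwise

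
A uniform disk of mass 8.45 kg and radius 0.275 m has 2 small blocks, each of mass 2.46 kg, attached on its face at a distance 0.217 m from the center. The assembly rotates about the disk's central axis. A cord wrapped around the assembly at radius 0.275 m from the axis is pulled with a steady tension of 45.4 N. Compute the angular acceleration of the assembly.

I_disk = ½MR² = ½(8.45)(0.275)² = 0.3195 kg·m².
I_blocks = 2·m·r² = 2(2.46)(0.217)² = 0.2317 kg·m².
Total I = 0.5512 kg·m².
τ = F r = (45.4)(0.275) = 12.49 N·m.
α = τ/I = 12.49/0.5512 = 22.65 rad/s².

α ≈ 22.7 rad/s²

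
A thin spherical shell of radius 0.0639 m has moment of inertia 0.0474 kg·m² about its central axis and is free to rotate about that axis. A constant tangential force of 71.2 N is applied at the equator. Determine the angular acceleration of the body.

α ≈ 96.0 rad/s²

τ = F R = (71.2)(0.0639) = 4.550 N·m.
From τ = Iα: α = 4.550/0.04740 = 95.98 rad/s².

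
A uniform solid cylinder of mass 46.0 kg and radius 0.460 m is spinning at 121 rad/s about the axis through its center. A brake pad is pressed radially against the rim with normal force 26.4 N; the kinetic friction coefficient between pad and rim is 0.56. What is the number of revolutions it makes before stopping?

I = ½MR² = (1/2)(46.0)(0.460)² = 4.867 kg·m².
Friction force f = μN = (0.56)(26.4) = 14.78 N at the rim; torque magnitude τ = fR = 6.801 N·m, opposing ω.
|α| = τ/I = 6.801/4.867 = 1.397 rad/s² (deceleration).
ω² = ω₀² − 2|α|θ with ω = 0 ⇒ θ = ω₀²/(2|α|) = 5239 rad = 833.8 rev.

≈ 834 revolutions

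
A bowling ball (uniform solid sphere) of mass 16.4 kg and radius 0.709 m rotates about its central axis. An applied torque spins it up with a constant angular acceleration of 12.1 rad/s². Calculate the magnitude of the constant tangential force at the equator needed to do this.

I = (2/5)MR² = (2/5)(16.4)(0.709)² = 3.298 kg·m².
The required torque is τ = Iα = (3.298)(12.10) = 39.90 N·m.
A tangential force at the equator gives τ = FR, so F = τ/R = 39.90/0.709 = 56.28 N.

F ≈ 56.3 N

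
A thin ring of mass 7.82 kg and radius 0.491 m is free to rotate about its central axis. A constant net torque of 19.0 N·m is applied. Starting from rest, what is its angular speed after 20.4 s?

ω ≈ 206 rad/s

I = MR² = (7.82)(0.491)² = 1.885 kg·m².
α = τ/I = 19.0/1.885 = 10.08 rad/s².
ω = ω₀ + αt = 0 + (10.08)(20.4) = 205.6 rad/s.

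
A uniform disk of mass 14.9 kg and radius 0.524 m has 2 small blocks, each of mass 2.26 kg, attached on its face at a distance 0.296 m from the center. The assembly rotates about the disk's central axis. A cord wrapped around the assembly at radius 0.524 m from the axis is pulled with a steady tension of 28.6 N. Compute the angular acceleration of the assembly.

I_disk = ½MR² = ½(14.9)(0.524)² = 2.046 kg·m².
I_blocks = 2·m·r² = 2(2.26)(0.296)² = 0.3960 kg·m².
Total I = 2.442 kg·m².
τ = F r = (28.6)(0.524) = 14.99 N·m.
α = τ/I = 14.99/2.442 = 6.138 rad/s².

α ≈ 6.14 rad/s²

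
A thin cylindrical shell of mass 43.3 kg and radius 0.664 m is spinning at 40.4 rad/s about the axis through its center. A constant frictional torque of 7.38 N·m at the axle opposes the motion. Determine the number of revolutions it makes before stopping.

I = MR² = (43.3)(0.664)² = 19.09 kg·m².
The net torque has magnitude 7.38 N·m, opposing ω.
|α| = τ/I = 7.380/19.09 = 0.3866 rad/s² (deceleration).
ω² = ω₀² − 2|α|θ with ω = 0 ⇒ θ = ω₀²/(2|α|) = 2111 rad = 336.0 rev.

≈ 336 revolutions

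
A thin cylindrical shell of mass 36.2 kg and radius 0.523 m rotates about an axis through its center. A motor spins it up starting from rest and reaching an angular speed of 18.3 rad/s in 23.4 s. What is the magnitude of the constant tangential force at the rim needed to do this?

I = MR² = (36.2)(0.523)² = 9.902 kg·m².
α = Δω/Δt = (18.3 − 0)/23.4 = 0.7821 rad/s².
The required torque is τ = Iα = (9.902)(0.7821) = 7.744 N·m.
A tangential force at the rim gives τ = FR, so F = τ/R = 7.744/0.523 = 14.81 N.

F ≈ 14.8 N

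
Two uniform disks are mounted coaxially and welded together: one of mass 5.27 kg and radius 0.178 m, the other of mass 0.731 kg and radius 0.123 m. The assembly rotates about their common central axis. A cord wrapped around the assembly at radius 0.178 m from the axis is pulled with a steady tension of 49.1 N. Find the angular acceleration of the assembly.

I = ½M₁R₁² + ½M₂R₂² = ½(5.27)(0.178)² + ½(0.731)(0.123)² = 0.08902 kg·m².
τ = F r = (49.1)(0.178) = 8.740 N·m.
α = τ/I = 8.740/0.08902 = 98.18 rad/s².

α ≈ 98.2 rad/s²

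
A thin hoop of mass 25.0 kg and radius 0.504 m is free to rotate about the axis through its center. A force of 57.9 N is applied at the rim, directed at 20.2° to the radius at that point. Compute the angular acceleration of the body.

I = MR² = (25.0)(0.504)² = 6.350 kg·m².
Only the tangential component produces torque: τ = F R sinθ = (57.9)(0.504) sin 20.2° = 10.08 N·m.
From τ = Iα: α = 10.08/6.350 = 1.587 rad/s².

α ≈ 1.59 rad/s²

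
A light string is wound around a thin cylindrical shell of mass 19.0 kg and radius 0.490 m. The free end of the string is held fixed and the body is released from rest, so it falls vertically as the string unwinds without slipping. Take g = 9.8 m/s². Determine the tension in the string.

T ≈ 93.1 N

Translation: Mg − T = Ma. Rotation about the center: TR = Iα with I = MR².
With a = αR: T = (I/R²)a = M a, so Mg = (1 + 1.000)Ma.
a = g/(1 + 1.000) = 9.8/2.000 = 4.900 m/s².
T = 1.000·M·a = (1.000)(19.0)(4.900) = 93.10 N.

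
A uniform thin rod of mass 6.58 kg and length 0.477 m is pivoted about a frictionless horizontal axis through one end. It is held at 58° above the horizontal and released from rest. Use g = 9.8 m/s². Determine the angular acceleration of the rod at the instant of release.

About the pivot, I = (1/3)ML² = (1/3)(6.58)(0.477)² = 0.4990 kg·m².
The weight acts at the center, a distance L/2 = 0.2385 m from the pivot; τ = Mg(L/2) cos 58° = 8.150 N·m.
α = τ/I = 8.150/0.4990 = 16.33 rad/s².

α ≈ 16.3 rad/s²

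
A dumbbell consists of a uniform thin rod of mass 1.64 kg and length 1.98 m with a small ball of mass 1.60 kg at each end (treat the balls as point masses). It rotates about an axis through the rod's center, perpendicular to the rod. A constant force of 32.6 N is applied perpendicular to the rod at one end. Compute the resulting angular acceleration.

I_rod = (1/12)ML² = (1/12)(1.64)(1.98)² = 0.5358 kg·m².
I_balls = 2·m·(L/2)² = 2(1.60)(0.9900)² = 3.136 kg·m².
Total I = 3.672 kg·m².
τ = F·(L/2) = (32.6)(0.990) = 32.27 N·m.
α = τ/I = 32.27/3.672 = 8.789 rad/s².

α ≈ 8.79 rad/s²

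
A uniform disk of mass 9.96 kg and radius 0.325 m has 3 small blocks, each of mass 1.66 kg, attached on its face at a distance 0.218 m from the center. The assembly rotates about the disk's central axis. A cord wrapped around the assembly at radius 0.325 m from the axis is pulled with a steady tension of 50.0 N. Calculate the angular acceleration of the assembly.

α ≈ 21.3 rad/s²

I_disk = ½MR² = ½(9.96)(0.325)² = 0.5260 kg·m².
I_blocks = 3·m·r² = 3(1.66)(0.218)² = 0.2367 kg·m².
Total I = 0.7627 kg·m².
τ = F r = (50.0)(0.325) = 16.25 N·m.
α = τ/I = 16.25/0.7627 = 21.31 rad/s².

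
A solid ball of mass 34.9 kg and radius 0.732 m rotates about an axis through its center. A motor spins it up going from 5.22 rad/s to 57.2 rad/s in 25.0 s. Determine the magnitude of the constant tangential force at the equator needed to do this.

I = (2/5)MR² = (2/5)(34.9)(0.732)² = 7.480 kg·m².
α = Δω/Δt = (57.2 − 5.22)/25.0 = 2.079 rad/s².
The required torque is τ = Iα = (7.480)(2.079) = 15.55 N·m.
A tangential force at the equator gives τ = FR, so F = τ/R = 15.55/0.732 = 21.25 N.

F ≈ 21.2 N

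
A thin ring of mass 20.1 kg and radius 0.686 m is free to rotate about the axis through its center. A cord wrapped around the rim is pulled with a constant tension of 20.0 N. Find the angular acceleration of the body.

α ≈ 1.45 rad/s²

I = MR² = (20.1)(0.686)² = 9.459 kg·m².
τ = F R = (20.0)(0.686) = 13.72 N·m.
From τ = Iα: α = 13.72/9.459 = 1.450 rad/s².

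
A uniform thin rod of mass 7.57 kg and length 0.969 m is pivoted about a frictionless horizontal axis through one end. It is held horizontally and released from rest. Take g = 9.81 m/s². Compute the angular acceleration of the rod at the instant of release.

About the pivot, I = (1/3)ML² = (1/3)(7.57)(0.969)² = 2.369 kg·m².
The weight acts at the center, a distance L/2 = 0.4845 m from the pivot; τ = Mg(L/2) = 35.98 N·m.
α = τ/I = 35.98/2.369 = 15.19 rad/s².

α ≈ 15.2 rad/s²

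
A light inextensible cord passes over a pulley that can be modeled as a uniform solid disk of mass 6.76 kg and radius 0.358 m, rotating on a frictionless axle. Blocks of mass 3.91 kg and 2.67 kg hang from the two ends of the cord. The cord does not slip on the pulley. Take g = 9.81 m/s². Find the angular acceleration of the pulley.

I = ½MR² = (1/2)(6.76)(0.358)² = 0.4332 kg·m².
Heavier block: m₁g − T₁ = m₁a. Lighter block: T₂ − m₂g = m₂a.
Pulley: (T₁ − T₂)R = Iα = I(a/R), so T₁ − T₂ = (I/R²)a = (1/2)M_p a = 3.380·a.
Adding the three: (m₁ − m₂)g = (m₁ + m₂ + 3.380)a, so a = (3.91 − 2.67)(9.81)/(3.91 + 2.67 + 3.380) = 1.221 m/s².
α = a/R = 1.221/0.358 = 3.412 rad/s².

α ≈ 3.41 rad/s²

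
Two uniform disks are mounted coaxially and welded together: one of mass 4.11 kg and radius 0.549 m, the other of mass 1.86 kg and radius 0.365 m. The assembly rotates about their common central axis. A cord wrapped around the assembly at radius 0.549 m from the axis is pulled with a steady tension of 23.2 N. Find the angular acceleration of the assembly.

I = ½M₁R₁² + ½M₂R₂² = ½(4.11)(0.549)² + ½(1.86)(0.365)² = 0.7433 kg·m².
τ = F r = (23.2)(0.549) = 12.74 N·m.
α = τ/I = 12.74/0.7433 = 17.14 rad/s².

α ≈ 17.1 rad/s²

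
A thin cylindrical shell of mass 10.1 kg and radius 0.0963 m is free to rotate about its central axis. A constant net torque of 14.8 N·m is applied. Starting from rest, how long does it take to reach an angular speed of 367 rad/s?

t ≈ 2.32 s

I = MR² = (10.1)(0.0963)² = 0.09366 kg·m².
α = τ/I = 14.8/0.09366 = 158.0 rad/s².
ω = αt ⇒ t = ω/α = 367/158.0 = 2.323 s.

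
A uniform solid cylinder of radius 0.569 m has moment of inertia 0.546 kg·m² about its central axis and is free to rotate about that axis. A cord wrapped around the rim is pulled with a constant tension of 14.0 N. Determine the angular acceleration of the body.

α ≈ 14.6 rad/s²

τ = F R = (14.0)(0.569) = 7.966 N·m.
From τ = Iα: α = 7.966/0.5460 = 14.59 rad/s².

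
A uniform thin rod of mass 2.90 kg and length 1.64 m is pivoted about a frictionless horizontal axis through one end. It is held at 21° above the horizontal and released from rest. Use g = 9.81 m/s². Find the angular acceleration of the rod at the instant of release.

α ≈ 8.38 rad/s²

About the pivot, I = (1/3)ML² = (1/3)(2.90)(1.64)² = 2.600 kg·m².
The weight acts at the center, a distance L/2 = 0.8200 m from the pivot; τ = Mg(L/2) cos 21° = 21.78 N·m.
α = τ/I = 21.78/2.600 = 8.377 rad/s².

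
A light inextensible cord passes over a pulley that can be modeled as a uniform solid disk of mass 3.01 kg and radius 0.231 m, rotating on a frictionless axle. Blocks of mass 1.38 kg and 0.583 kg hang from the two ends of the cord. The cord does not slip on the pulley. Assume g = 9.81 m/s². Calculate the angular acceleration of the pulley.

α ≈ 9.76 rad/s²

I = ½MR² = (1/2)(3.01)(0.231)² = 0.08031 kg·m².
Heavier block: m₁g − T₁ = m₁a. Lighter block: T₂ − m₂g = m₂a.
Pulley: (T₁ − T₂)R = Iα = I(a/R), so T₁ − T₂ = (I/R²)a = (1/2)M_p a = 1.505·a.
Adding the three: (m₁ − m₂)g = (m₁ + m₂ + 1.505)a, so a = (1.38 − 0.583)(9.81)/(1.38 + 0.583 + 1.505) = 2.254 m/s².
α = a/R = 2.254/0.231 = 9.760 rad/s².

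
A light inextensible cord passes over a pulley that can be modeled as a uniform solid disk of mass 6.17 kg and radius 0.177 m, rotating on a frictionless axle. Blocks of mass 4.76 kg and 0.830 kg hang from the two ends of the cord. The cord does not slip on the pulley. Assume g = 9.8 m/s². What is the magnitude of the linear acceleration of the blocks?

I = ½MR² = (1/2)(6.17)(0.177)² = 0.09665 kg·m².
Heavier block: m₁g − T₁ = m₁a. Lighter block: T₂ − m₂g = m₂a.
Pulley: (T₁ − T₂)R = Iα = I(a/R), so T₁ − T₂ = (I/R²)a = (1/2)M_p a = 3.085·a.
Adding the three: (m₁ − m₂)g = (m₁ + m₂ + 3.085)a, so a = (4.76 − 0.830)(9.8)/(4.76 + 0.830 + 3.085) = 4.440 m/s².

a ≈ 4.44 m/s²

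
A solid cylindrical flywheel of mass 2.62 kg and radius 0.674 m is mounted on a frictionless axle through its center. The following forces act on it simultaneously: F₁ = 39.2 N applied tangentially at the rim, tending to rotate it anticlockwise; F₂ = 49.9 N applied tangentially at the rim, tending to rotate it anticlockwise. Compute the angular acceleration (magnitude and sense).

I = ½MR² = (1/2)(2.62)(0.674)² = 0.5951 kg·m².
Taking anticlockwise as positive: τ₁ = +(39.2)(0.674) = +26.42 N·m; τ₂ = +(49.9)(0.674) = +33.63 N·m.
Net torque τ = 60.05 N·m.
α = τ/I = 60.05/0.5951 = 100.9 rad/s².

α ≈ 101 rad/s², anticlockwise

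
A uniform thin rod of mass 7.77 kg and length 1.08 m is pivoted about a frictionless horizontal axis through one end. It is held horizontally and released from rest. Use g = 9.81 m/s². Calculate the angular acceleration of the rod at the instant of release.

About the pivot, I = (1/3)ML² = (1/3)(7.77)(1.08)² = 3.021 kg·m².
The weight acts at the center, a distance L/2 = 0.5400 m from the pivot; τ = Mg(L/2) = 41.16 N·m.
α = τ/I = 41.16/3.021 = 13.62 rad/s².

α ≈ 13.6 rad/s²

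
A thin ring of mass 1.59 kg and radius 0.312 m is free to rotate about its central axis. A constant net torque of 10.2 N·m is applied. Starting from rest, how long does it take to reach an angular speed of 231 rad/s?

I = MR² = (1.59)(0.312)² = 0.1548 kg·m².
α = τ/I = 10.2/0.1548 = 65.90 rad/s².
ω = αt ⇒ t = ω/α = 231/65.90 = 3.505 s.

t ≈ 3.51 s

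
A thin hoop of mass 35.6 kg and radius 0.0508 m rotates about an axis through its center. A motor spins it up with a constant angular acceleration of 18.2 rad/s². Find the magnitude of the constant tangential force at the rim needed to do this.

I = MR² = (35.6)(0.0508)² = 0.09187 kg·m².
The required torque is τ = Iα = (0.09187)(18.20) = 1.672 N·m.
A tangential force at the rim gives τ = FR, so F = τ/R = 1.672/0.0508 = 32.91 N.

F ≈ 32.9 N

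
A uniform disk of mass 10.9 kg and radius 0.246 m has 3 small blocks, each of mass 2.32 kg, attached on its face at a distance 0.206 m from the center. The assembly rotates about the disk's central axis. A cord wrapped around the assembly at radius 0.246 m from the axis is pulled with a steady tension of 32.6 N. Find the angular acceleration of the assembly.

I_disk = ½MR² = ½(10.9)(0.246)² = 0.3298 kg·m².
I_blocks = 3·m·r² = 3(2.32)(0.206)² = 0.2954 kg·m².
Total I = 0.6252 kg·m².
τ = F r = (32.6)(0.246) = 8.020 N·m.
α = τ/I = 8.020/0.6252 = 12.83 rad/s².

α ≈ 12.8 rad/s²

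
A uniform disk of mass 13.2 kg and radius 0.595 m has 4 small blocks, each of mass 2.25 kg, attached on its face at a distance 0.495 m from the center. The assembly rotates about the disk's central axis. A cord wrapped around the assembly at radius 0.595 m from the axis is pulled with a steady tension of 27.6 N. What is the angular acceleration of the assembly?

I_disk = ½MR² = ½(13.2)(0.595)² = 2.337 kg·m².
I_blocks = 4·m·r² = 4(2.25)(0.495)² = 2.205 kg·m².
Total I = 4.542 kg·m².
τ = F r = (27.6)(0.595) = 16.42 N·m.
α = τ/I = 16.42/4.542 = 3.616 rad/s².

α ≈ 3.62 rad/s²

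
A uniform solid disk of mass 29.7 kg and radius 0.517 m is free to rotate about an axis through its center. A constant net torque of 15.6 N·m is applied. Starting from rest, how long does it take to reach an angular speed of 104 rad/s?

t ≈ 26.5 s

I = ½MR² = (1/2)(29.7)(0.517)² = 3.969 kg·m².
α = τ/I = 15.6/3.969 = 3.930 rad/s².
ω = αt ⇒ t = ω/α = 104/3.930 = 26.46 s.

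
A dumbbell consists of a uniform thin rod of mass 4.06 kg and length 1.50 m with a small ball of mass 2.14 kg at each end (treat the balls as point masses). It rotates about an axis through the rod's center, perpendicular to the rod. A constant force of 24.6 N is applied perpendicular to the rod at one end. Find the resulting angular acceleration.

I_rod = (1/12)ML² = (1/12)(4.06)(1.50)² = 0.7612 kg·m².
I_balls = 2·m·(L/2)² = 2(2.14)(0.7500)² = 2.408 kg·m².
Total I = 3.169 kg·m².
τ = F·(L/2) = (24.6)(0.750) = 18.45 N·m.
α = τ/I = 18.45/3.169 = 5.822 rad/s².

α ≈ 5.82 rad/s²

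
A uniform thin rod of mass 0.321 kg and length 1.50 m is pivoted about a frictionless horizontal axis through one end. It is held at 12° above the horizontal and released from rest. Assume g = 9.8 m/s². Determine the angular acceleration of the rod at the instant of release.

α ≈ 9.59 rad/s²

About the pivot, I = (1/3)ML² = (1/3)(0.321)(1.50)² = 0.2408 kg·m².
The weight acts at the center, a distance L/2 = 0.7500 m from the pivot; τ = Mg(L/2) cos 12° = 2.308 N·m.
α = τ/I = 2.308/0.2408 = 9.586 rad/s².
(Equivalently α = (3g/(2L)) cos 12° = 9.586 rad/s².)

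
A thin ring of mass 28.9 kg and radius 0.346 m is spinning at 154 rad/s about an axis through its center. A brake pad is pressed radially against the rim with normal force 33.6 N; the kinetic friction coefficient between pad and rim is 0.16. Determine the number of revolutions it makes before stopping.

I = MR² = (28.9)(0.346)² = 3.460 kg·m².
Friction force f = μN = (0.16)(33.6) = 5.376 N at the rim; torque magnitude τ = fR = 1.860 N·m, opposing ω.
|α| = τ/I = 1.860/3.460 = 0.5376 rad/s² (deceleration).
ω² = ω₀² − 2|α|θ with ω = 0 ⇒ θ = ω₀²/(2|α|) = 22060 rad = 3510 rev.

≈ 3510 revolutions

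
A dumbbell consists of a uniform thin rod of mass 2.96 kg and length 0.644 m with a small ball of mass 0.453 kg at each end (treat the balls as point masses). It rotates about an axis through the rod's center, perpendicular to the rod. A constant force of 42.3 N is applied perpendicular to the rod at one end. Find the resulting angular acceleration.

I_rod = (1/12)ML² = (1/12)(2.96)(0.644)² = 0.1023 kg·m².
I_balls = 2·m·(L/2)² = 2(0.453)(0.3220)² = 0.09394 kg·m².
Total I = 0.1962 kg·m².
τ = F·(L/2) = (42.3)(0.322) = 13.62 N·m.
α = τ/I = 13.62/0.1962 = 69.41 rad/s².

α ≈ 69.4 rad/s²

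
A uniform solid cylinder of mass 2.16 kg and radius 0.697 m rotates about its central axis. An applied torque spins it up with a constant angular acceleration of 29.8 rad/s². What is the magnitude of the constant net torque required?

τ ≈ 15.6 N·m

I = ½MR² = (1/2)(2.16)(0.697)² = 0.5247 kg·m².
τ = Iα = (0.5247)(29.80) = 15.64 N·m.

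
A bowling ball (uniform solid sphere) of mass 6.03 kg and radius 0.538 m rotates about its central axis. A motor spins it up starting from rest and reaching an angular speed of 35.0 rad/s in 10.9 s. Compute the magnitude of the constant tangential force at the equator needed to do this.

F ≈ 4.17 N

I = (2/5)MR² = (2/5)(6.03)(0.538)² = 0.6981 kg·m².
α = Δω/Δt = (35.0 − 0)/10.9 = 3.211 rad/s².
The required torque is τ = Iα = (0.6981)(3.211) = 2.242 N·m.
A tangential force at the equator gives τ = FR, so F = τ/R = 2.242/0.538 = 4.167 N.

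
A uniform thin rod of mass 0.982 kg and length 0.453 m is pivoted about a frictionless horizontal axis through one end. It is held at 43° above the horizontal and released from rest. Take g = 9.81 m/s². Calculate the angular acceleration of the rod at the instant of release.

About the pivot, I = (1/3)ML² = (1/3)(0.982)(0.453)² = 0.06717 kg·m².
The weight acts at the center, a distance L/2 = 0.2265 m from the pivot; τ = Mg(L/2) cos 43° = 1.596 N·m.
α = τ/I = 1.596/0.06717 = 23.76 rad/s².

α ≈ 23.8 rad/s²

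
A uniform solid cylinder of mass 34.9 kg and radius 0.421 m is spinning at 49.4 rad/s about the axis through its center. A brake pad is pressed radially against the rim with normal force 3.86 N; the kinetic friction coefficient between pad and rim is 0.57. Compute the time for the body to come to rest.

I = ½MR² = (1/2)(34.9)(0.421)² = 3.093 kg·m².
Friction force f = μN = (0.57)(3.86) = 2.200 N at the rim; torque magnitude τ = fR = 0.9263 N·m, opposing ω.
|α| = τ/I = 0.9263/3.093 = 0.2995 rad/s² (deceleration).
0 = ω₀ − |α|t ⇒ t = ω₀/|α| = 49.4/0.2995 = 164.9 s.

t ≈ 165 s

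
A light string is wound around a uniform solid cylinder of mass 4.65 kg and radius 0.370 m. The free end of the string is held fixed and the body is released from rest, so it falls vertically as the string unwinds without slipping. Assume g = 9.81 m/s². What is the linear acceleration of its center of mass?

a ≈ 6.54 m/s²

Translation: Mg − T = Ma. Rotation about the center: TR = Iα with I = ½MR².
With a = αR: T = (I/R²)a = (1/2)M a, so Mg = (1 + 0.5000)Ma.
a = g/(1 + 0.5000) = 9.81/1.500 = 6.540 m/s².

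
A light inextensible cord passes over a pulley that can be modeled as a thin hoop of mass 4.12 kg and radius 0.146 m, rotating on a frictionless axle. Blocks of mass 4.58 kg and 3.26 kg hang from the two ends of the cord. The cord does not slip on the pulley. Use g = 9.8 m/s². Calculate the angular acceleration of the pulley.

I = MR² = (4.12)(0.146)² = 0.08782 kg·m².
Heavier block: m₁g − T₁ = m₁a. Lighter block: T₂ − m₂g = m₂a.
Pulley: (T₁ − T₂)R = Iα = I(a/R), so T₁ − T₂ = (I/R²)a = 1·M_p a = 4.120·a.
Adding the three: (m₁ − m₂)g = (m₁ + m₂ + 4.120)a, so a = (4.58 − 3.26)(9.8)/(4.58 + 3.26 + 4.120) = 1.082 m/s².
α = a/R = 1.082/0.146 = 7.408 rad/s².

α ≈ 7.41 rad/s²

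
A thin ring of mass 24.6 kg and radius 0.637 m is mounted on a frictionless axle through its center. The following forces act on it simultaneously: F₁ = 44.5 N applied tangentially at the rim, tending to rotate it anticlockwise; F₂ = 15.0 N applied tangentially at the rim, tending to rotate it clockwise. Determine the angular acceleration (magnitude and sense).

I = MR² = (24.6)(0.637)² = 9.982 kg·m².
Taking anticlockwise as positive: τ₁ = +(44.5)(0.637) = +28.35 N·m; τ₂ = −(15.0)(0.637) = −9.555 N·m.
Net torque τ = 18.79 N·m.
α = τ/I = 18.79/9.982 = 1.883 rad/s².

α ≈ 1.88 rad/s², anticlockwise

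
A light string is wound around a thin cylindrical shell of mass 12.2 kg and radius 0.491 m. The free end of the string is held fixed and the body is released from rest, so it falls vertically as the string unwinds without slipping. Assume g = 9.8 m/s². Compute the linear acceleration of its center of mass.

a ≈ 4.90 m/s²

Translation: Mg − T = Ma. Rotation about the center: TR = Iα with I = MR².
With a = αR: T = (I/R²)a = M a, so Mg = (1 + 1.000)Ma.
a = g/(1 + 1.000) = 9.8/2.000 = 4.900 m/s².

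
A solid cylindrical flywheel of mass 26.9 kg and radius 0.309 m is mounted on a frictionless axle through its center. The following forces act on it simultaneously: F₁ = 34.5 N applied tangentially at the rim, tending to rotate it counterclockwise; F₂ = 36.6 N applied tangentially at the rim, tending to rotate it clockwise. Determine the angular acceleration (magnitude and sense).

I = ½MR² = (1/2)(26.9)(0.309)² = 1.284 kg·m².
Taking counterclockwise as positive: τ₁ = +(34.5)(0.309) = +10.66 N·m; τ₂ = −(36.6)(0.309) = −11.31 N·m.
Net torque τ = -0.6489 N·m.
α = τ/I = -0.6489/1.284 = -0.5053 rad/s².

α ≈ 0.505 rad/s², clockwise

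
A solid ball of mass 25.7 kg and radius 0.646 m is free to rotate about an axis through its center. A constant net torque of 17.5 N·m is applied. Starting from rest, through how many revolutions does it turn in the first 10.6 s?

≈ 36.5 revolutions

I = (2/5)MR² = (2/5)(25.7)(0.646)² = 4.290 kg·m².
α = τ/I = 17.5/4.290 = 4.079 rad/s².
θ = ½αt² = ½(4.079)(10.6)² = 229.2 rad.
Revolutions = θ/(2π) = 36.47.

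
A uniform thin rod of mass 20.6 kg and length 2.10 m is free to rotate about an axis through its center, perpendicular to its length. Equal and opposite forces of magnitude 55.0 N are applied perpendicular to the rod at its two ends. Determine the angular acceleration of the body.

α ≈ 15.3 rad/s²

I = (1/12)ML² = (1/12)(20.6)(2.10)² = 7.571 kg·m².
The couple gives τ = F·(L/2) + F·(L/2) = F L = (55.0)(2.10) = 115.5 N·m.
Newton's second law for rotation, τ = Iα, gives α = τ/I = 115.5/7.571 = 15.26 rad/s².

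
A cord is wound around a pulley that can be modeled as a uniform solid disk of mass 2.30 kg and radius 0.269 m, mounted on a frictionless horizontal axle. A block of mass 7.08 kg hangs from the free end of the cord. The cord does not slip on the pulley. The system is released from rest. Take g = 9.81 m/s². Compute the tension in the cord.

I = ½MR² = (1/2)(2.30)(0.269)² = 0.08322 kg·m².
Block: mg − T = ma. Pulley: TR = Iα. No-slip: a = αR, so T = (I/R²)a = 1.150·a.
Then mg = (m + 1.150)a, so a = (7.08)(9.81)/(7.08 + 1.150) = 8.439 m/s².
T = 1.150·a = 9.705 N.

T ≈ 9.71 N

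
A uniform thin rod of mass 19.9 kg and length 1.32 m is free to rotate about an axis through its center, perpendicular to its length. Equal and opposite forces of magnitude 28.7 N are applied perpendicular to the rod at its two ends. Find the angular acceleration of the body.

I = (1/12)ML² = (1/12)(19.9)(1.32)² = 2.889 kg·m².
The couple gives τ = F·(L/2) + F·(L/2) = F L = (28.7)(1.32) = 37.88 N·m.
From τ = Iα: α = 37.88/2.889 = 13.11 rad/s².

α ≈ 13.1 rad/s²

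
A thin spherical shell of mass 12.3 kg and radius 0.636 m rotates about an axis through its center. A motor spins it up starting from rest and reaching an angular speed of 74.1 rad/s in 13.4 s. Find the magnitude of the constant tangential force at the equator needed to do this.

I = (2/3)MR² = (2/3)(12.3)(0.636)² = 3.317 kg·m².
α = Δω/Δt = (74.1 − 0)/13.4 = 5.530 rad/s².
The required torque is τ = Iα = (3.317)(5.530) = 18.34 N·m.
A tangential force at the equator gives τ = FR, so F = τ/R = 18.34/0.636 = 28.84 N.

F ≈ 28.8 N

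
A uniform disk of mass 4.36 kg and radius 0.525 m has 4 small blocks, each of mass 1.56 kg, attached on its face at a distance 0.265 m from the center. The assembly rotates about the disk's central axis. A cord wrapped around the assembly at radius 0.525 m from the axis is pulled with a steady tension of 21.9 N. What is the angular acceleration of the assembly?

α ≈ 11.1 rad/s²

I_disk = ½MR² = ½(4.36)(0.525)² = 0.6009 kg·m².
I_blocks = 4·m·r² = 4(1.56)(0.265)² = 0.4382 kg·m².
Total I = 1.039 kg·m².
τ = F r = (21.9)(0.525) = 11.50 N·m.
α = τ/I = 11.50/1.039 = 11.07 rad/s².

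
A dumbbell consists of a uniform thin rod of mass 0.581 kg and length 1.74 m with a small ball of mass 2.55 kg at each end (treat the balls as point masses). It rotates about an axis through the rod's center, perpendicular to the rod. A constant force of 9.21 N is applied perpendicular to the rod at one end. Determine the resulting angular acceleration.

I_rod = (1/12)ML² = (1/12)(0.581)(1.74)² = 0.1466 kg·m².
I_balls = 2·m·(L/2)² = 2(2.55)(0.8700)² = 3.860 kg·m².
Total I = 4.007 kg·m².
τ = F·(L/2) = (9.21)(0.870) = 8.013 N·m.
α = τ/I = 8.013/4.007 = 2.000 rad/s².

α ≈ 2.00 rad/s²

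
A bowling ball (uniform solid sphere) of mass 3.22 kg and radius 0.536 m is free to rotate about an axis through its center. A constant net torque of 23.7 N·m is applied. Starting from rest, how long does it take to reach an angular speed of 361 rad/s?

t ≈ 5.64 s

I = (2/5)MR² = (2/5)(3.22)(0.536)² = 0.3700 kg·m².
α = τ/I = 23.7/0.3700 = 64.05 rad/s².
ω = αt ⇒ t = ω/α = 361/64.05 = 5.636 s.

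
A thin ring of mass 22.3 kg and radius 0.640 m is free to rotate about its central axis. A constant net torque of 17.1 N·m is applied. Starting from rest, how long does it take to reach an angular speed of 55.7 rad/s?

t ≈ 29.8 s

I = MR² = (22.3)(0.640)² = 9.134 kg·m².
α = τ/I = 17.1/9.134 = 1.872 rad/s².
ω = αt ⇒ t = ω/α = 55.7/1.872 = 29.75 s.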